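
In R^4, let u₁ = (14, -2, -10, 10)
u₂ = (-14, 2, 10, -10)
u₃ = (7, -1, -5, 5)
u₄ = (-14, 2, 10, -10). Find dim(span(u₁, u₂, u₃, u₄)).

Apply Gaussian elimination to the matrix whose rows are u₁, u₂, u₃, u₄.
Exactly 1 pivot survives; hence the rank is 1.

1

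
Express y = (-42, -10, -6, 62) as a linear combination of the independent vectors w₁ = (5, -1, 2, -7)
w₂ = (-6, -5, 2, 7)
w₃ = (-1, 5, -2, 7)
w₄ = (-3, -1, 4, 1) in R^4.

Set up the augmented matrix [w₁ | w₂ | w₃ | w₄ | y] and row-reduce.
Back-substitution yields (c₁, …, c₄) = (-4, 4, 1, -1).

y = -4w₁ + 4w₂ + w₃ - w₄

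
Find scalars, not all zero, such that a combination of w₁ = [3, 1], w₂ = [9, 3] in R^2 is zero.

3w₁ - w₂ = 0

Solve the homogeneous system with w₁, w₂ as columns by row-reducing the coefficient matrix.
A generator of the null space is (3, -1).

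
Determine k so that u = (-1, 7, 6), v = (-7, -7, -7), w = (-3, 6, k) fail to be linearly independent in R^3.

Place the vectors as rows of a 3×3 matrix; dependence ⇔ determinant zero.
Cofactor expansion gives det = 56*k - 273.
This vanishes exactly when k = 39/8.

k = 39/8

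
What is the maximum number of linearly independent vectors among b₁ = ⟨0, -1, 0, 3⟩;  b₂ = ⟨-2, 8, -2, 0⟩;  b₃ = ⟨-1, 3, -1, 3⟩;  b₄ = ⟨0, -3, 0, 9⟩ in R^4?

Form the matrix with b₁, b₂, b₃, b₄ as columns and reduce.
Exactly 2 pivots survive; hence the rank is 2.

2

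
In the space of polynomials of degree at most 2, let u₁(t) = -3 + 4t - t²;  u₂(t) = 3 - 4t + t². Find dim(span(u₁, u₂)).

1

Use coordinates relative to {1, t, t²}.
Apply Gaussian elimination to the matrix whose rows are u₁, u₂.
The echelon form has 1 nonzero row, so the rank is 1.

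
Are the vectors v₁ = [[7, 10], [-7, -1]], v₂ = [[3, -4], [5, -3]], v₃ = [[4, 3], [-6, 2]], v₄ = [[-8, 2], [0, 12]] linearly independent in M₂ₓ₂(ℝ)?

linearly independent

Take coordinates with respect to the standard basis {E₁₁, E₁₂, E₂₁, E₂₂}.
Form the 4×4 matrix with these as columns; its determinant is 2776.
A nonzero determinant means the columns are linearly independent.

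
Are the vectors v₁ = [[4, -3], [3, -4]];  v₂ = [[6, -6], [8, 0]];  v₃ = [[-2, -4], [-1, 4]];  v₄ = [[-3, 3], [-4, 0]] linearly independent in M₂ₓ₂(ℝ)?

linearly dependent

Take coordinates with respect to the standard basis {E₁₁, E₁₂, E₂₁, E₂₂}.
One vector is a scalar multiple of another, so the set is dependent.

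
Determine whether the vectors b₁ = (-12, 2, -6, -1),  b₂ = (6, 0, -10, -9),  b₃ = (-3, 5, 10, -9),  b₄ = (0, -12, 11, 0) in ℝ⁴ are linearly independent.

linearly independent

Place the vectors as rows of a 4×4 matrix and reduce to echelon form.
The reduction yields 4 nonzero rows, so the rank is 4.
Since rank = 4 (the number of vectors), the set is linearly independent.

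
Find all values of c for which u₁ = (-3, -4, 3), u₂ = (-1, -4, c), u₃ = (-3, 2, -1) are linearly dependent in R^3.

Dependence holds iff the 3×3 matrix [u₁ u₂ u₃] is singular.
Expanding, det = 18*c - 50.
Setting this to zero gives c = 25/9.

c = 25/9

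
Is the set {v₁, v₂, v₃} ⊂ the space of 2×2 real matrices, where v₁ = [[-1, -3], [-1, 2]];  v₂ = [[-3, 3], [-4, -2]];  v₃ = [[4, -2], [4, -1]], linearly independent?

linearly independent

Write each element as a coordinate vector in ℝ⁴ using {E₁₁, E₁₂, E₂₁, E₂₂}.
Place the vectors as rows of a 3×4 matrix and reduce to echelon form.
The reduction yields 3 nonzero rows, so the rank is 3.
Since rank = 3 (the number of vectors), the set is linearly independent.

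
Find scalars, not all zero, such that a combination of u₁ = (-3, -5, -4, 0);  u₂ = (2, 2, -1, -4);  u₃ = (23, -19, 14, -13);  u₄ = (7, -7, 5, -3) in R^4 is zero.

u₂ - u₃ + 3u₄ = 0

Row-reduce the matrix with u₁, u₂, u₃, u₄ as columns; the null space gives the coefficients.
The free variable yields coefficients (0, 1, -1, 3) (any nonzero multiple also works).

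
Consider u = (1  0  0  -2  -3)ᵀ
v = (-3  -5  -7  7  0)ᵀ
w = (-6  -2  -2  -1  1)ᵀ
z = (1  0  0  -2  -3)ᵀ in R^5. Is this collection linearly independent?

Two of the vectors are equal, giving an immediate dependence.

linearly dependent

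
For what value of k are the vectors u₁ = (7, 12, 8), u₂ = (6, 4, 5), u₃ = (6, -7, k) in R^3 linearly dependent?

The set is linearly dependent precisely when det[u₁; u₂; u₃] = 0.
Expanding, det = 77 - 44*k.
Solving 77 - 44*k = 0 yields k = 7/4.

k = 7/4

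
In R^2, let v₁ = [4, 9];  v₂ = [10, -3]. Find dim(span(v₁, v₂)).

dim = 2

Apply Gaussian elimination to the matrix whose rows are v₁, v₂.
Exactly 2 pivots survive; hence the rank is 2.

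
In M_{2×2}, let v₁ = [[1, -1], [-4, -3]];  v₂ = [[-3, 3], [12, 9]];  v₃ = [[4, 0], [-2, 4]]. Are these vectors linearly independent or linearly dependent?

Write each element as a coordinate vector in ℝ⁴ using {E₁₁, E₁₂, E₂₁, E₂₂}.
Row-reduce the matrix whose columns are v₁, v₂, v₃.
The reduction yields 2 nonzero rows, so the rank is 2.
Since rank 2 < 3, the set is linearly dependent.

linearly dependent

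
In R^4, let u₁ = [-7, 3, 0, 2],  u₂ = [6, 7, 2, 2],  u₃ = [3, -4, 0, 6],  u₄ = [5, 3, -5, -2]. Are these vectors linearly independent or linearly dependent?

Row-reduce the matrix whose columns are u₁, u₂, u₃, u₄.
The reduction yields 4 nonzero rows, so the rank is 4.
Since rank = 4 (the number of vectors), the set is linearly independent.

linearly independent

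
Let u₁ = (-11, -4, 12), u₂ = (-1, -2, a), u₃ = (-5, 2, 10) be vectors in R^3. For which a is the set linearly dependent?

a = -6/7

The vectors are dependent exactly when the determinant of the matrix with rows u₁, u₂, u₃ vanishes.
Expanding, det = 42*a + 36.
This vanishes exactly when a = -6/7.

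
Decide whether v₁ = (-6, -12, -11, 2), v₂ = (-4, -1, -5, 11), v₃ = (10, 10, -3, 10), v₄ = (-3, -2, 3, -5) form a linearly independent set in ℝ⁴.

Form the 4×4 matrix with these as columns; its determinant is -542.
A nonzero determinant means the columns are linearly independent.

linearly independent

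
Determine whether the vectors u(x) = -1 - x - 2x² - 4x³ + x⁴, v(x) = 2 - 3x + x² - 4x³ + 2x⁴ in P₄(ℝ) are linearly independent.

Write each element as a coordinate vector in ℝ⁵ using {1, x, …, x⁴}.
Place the vectors as rows of a 2×5 matrix and reduce to echelon form.
The reduction yields 2 nonzero rows, so the rank is 2.
Since rank = 2 (the number of vectors), the set is linearly independent.

linearly independent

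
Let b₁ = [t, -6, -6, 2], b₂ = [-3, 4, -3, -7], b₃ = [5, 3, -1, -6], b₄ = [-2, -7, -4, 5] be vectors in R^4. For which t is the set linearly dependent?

The vectors are dependent exactly when the determinant of the matrix with rows b₁, b₂, b₃, b₄ vanishes.
The determinant works out to -64*t - 176.
Setting this to zero gives t = -11/4.

t = -11/4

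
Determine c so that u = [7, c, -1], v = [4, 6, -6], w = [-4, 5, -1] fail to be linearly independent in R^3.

The vectors are dependent exactly when the determinant of the matrix with rows u, v, w vanishes.
The determinant works out to 28*c + 124.
Solving 28*c + 124 = 0 yields c = -31/7.

c = -31/7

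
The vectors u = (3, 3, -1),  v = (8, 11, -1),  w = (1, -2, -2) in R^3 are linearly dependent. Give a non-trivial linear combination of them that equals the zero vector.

Write the vectors as columns of a matrix and find a nonzero vector in its null space.
A generator of the null space is (3, -1, -1).

3u - v - w = 0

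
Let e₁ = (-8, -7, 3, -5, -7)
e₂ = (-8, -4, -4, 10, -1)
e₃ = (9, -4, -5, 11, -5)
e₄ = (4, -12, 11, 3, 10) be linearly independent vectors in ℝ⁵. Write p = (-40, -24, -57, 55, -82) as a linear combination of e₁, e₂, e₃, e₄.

p = 4e₁ + 4e₂ + 4e₃ - 3e₄

Since e₁, e₂, e₃, e₄ are independent, the coefficients expressing p are uniquely determined by a linear system.
Back-substitution yields (α₁, …, α₄) = (4, 4, 4, -3).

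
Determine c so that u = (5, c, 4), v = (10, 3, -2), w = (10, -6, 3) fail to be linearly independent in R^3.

c = -15/2

The vectors are dependent exactly when the determinant of the matrix with rows u, v, w vanishes.
The determinant works out to -50*c - 375.
This vanishes exactly when c = -15/2.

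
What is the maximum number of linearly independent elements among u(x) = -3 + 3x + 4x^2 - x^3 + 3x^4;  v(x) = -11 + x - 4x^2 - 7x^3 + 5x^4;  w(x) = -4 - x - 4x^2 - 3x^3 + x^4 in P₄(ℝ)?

2

Represent each element by its coordinate vector in ℝ⁵.
Row-reduce the 3×5 matrix with these as rows.
The echelon form has 2 nonzero rows, so the rank is 2.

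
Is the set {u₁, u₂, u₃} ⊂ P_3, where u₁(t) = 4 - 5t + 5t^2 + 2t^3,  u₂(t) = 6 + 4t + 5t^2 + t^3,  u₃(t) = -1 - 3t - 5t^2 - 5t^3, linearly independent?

Take coordinates with respect to the standard basis {1, t, …, t^3}.
Row-reduce the matrix whose columns are u₁, u₂, u₃.
The reduction yields 3 nonzero rows, so the rank is 3.
Since rank = 3 (the number of vectors), the set is linearly independent.

linearly independent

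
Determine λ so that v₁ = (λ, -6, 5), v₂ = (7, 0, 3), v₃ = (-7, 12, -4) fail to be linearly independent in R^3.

The set is linearly dependent precisely when det[v₁; v₂; v₃] = 0.
Cofactor expansion gives det = 378 - 36*λ.
Solving 378 - 36*λ = 0 yields λ = 21/2.

λ = 21/2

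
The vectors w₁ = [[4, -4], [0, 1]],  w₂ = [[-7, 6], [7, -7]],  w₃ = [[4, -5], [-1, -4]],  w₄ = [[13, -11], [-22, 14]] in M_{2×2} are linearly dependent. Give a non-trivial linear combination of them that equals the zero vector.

Take coordinates with respect to {E₁₁, E₁₂, E₂₁, E₂₂}.
Row-reduce the matrix with w₁, w₂, w₃, w₄ as columns; the null space gives the coefficients.
One solution (up to scaling) is (3, 3, -1, 1).

3w₁ + 3w₂ - w₃ + w₄ = 0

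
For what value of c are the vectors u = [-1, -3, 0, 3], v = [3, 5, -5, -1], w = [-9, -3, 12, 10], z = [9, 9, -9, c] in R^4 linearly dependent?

c = -57/4

Dependence holds iff the 4×4 matrix [u v w z] is singular.
The determinant works out to -72*c - 1026.
Solving -72*c - 1026 = 0 yields c = -57/4.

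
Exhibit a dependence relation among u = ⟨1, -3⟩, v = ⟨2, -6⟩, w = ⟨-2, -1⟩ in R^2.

Set up α₁u + … + α₃w = 0 and solve the homogeneous system.
A generator of the null space is (2, -1, 0).

2u - v = 0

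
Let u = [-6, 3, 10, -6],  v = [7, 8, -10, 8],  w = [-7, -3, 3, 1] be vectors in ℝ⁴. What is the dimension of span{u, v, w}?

Row-reduce the 3×4 matrix with these as rows.
There are 3 pivot columns, so rank = 3.

dim = 3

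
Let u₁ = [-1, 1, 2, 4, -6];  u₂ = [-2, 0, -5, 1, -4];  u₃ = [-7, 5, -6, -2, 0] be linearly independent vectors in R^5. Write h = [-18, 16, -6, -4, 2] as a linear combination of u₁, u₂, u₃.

h = u₁ - 2u₂ + 3u₃

Write h = c₁u₁ + … + c₃u₃ and equate components.
The system has the unique solution (c₁, c₂, c₃) = (1, -2, 3).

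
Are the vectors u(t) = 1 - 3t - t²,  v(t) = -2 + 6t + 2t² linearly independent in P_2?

Take coordinates with respect to the standard basis {1, t, t²}.
Place the vectors as rows of a 2×3 matrix and reduce to echelon form.
The reduction yields 1 nonzero row, so the rank is 1.
Since rank 1 < 2, the set is linearly dependent.
Indeed 2u + v = 0.

linearly dependent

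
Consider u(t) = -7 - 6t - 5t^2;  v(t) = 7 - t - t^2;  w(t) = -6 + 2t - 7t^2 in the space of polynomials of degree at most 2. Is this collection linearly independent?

linearly independent

Write each element as a coordinate vector in ℝ³ using {1, t, t^2}.
Row-reduce the matrix whose columns are u, v, w.
The reduction yields 3 nonzero rows, so the rank is 3.
Since rank = 3 (the number of vectors), the set is linearly independent.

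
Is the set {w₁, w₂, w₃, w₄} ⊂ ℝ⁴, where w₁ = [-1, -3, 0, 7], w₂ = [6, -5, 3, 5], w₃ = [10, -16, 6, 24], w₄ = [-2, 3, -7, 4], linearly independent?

linearly dependent

The matrix [w₁|w₂|w₃|w₄] has determinant 0.
A zero determinant means the columns are linearly dependent.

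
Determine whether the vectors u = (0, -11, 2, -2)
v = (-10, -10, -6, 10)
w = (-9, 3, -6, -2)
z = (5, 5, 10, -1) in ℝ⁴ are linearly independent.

The matrix [u|v|w|z] has determinant -10846.
A nonzero determinant means the columns are linearly independent.

linearly independent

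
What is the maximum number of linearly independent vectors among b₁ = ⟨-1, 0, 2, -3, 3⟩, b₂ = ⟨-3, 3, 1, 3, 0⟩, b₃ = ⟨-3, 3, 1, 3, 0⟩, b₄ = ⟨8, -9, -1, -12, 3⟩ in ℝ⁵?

Form the matrix with b₁, b₂, b₃, b₄ as columns and reduce.
There are 2 pivot columns, so rank = 2.

2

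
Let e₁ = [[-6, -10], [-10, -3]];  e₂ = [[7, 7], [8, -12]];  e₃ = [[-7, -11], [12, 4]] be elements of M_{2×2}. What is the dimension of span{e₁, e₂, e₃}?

dim = 3

Use coordinates relative to {E₁₁, E₁₂, E₂₁, E₂₂}.
Put the 4×3 matrix [e₁|e₂|e₃] into echelon form.
There are 3 pivot columns, so rank = 3.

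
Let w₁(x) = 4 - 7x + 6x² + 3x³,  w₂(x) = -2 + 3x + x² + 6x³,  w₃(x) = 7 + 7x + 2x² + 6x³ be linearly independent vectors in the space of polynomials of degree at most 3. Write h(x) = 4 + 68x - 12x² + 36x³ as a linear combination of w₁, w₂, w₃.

Identify each element with its coordinate vector in ℝ⁴ via {1, x, …, x³}.
Solve the system with w₁, w₂, w₃ as columns and h as the right-hand side.
Row-reducing the augmented matrix gives the unique coefficients (c₁, c₂, c₃) = (-4, 4, 4).

h = -4w₁ + 4w₂ + 4w₃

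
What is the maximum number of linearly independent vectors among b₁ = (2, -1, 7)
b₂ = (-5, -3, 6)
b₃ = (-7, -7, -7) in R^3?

Form the matrix with b₁, b₂, b₃ as columns and reduce.
Reduction leaves 3 leading entries, giving rank 3.

3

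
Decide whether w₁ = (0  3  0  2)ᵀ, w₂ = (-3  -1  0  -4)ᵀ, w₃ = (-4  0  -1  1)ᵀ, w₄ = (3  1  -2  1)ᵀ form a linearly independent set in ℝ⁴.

linearly independent

Form the 4×4 matrix with these as columns; its determinant is 125.
A nonzero determinant means the columns are linearly independent.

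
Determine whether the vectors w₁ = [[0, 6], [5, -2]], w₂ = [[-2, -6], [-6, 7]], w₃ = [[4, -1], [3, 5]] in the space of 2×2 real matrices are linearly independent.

linearly independent

Take coordinates with respect to the standard basis {E₁₁, E₁₂, E₂₁, E₂₂}.
Place the vectors as rows of a 3×4 matrix and reduce to echelon form.
The reduction yields 3 nonzero rows, so the rank is 3.
Since rank = 3 (the number of vectors), the set is linearly independent.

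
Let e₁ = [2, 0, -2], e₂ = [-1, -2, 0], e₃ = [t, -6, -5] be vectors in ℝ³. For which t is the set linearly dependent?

Dependence holds iff the 3×3 matrix [e₁ e₂ e₃] is singular.
The determinant works out to 8 - 4*t.
Solving 8 - 4*t = 0 yields t = 2.

t = 2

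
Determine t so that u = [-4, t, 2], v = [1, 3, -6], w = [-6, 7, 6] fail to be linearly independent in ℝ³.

t = 19/3

Place the vectors as rows of a 3×3 matrix; dependence ⇔ determinant zero.
The determinant works out to 30*t - 190.
Solving 30*t - 190 = 0 yields t = 19/3.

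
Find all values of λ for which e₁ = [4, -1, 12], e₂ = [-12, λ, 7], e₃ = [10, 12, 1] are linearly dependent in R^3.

Place the vectors as rows of a 3×3 matrix; dependence ⇔ determinant zero.
The determinant works out to -116*λ - 2146.
This vanishes exactly when λ = -37/2.

λ = -37/2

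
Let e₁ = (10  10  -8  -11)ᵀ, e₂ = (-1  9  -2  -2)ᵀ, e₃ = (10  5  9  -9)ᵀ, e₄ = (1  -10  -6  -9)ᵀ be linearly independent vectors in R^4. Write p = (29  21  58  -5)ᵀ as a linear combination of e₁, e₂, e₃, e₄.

p = -e₁ - e₂ + 4e₃ - 2e₄

Solve the system with e₁, e₂, e₃, e₄ as columns and p as the right-hand side.
Row-reducing the augmented matrix gives the unique coefficients (a₁, …, a₄) = (-1, -1, 4, -2).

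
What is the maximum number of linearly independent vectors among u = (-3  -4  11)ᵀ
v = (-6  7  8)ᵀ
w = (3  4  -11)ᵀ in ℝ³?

Form the matrix with u, v, w as columns and reduce.
There are 2 pivot columns, so rank = 2.

2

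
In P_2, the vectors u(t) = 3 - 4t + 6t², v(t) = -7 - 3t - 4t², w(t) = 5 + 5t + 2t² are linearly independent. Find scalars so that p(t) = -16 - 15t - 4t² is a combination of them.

Take coordinate vectors relative to {1, t, t²}.
Write p = c₁u + … + c₃w and equate components.
The system has the unique solution (c₁, c₂, c₃) = (1, 2, -1).

p = u + 2v - w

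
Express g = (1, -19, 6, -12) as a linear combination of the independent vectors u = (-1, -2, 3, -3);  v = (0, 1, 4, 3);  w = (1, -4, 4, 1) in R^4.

g = 2u - 3v + 3w

Since u, v, w are independent, the coefficients expressing g are uniquely determined by a linear system.
The system has the unique solution (a₁, a₂, a₃) = (2, -3, 3).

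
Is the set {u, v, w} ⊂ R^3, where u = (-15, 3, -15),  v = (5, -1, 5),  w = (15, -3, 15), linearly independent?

linearly dependent

Row-reduce the matrix whose columns are u, v, w.
The reduction yields 1 nonzero row, so the rank is 1.
Since rank 1 < 3, the set is linearly dependent.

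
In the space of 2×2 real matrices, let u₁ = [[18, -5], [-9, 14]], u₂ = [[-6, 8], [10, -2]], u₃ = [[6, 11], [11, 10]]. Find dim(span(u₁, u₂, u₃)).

dim = 2

Pass to coordinate vectors with respect to the basis {E₁₁, E₁₂, E₂₁, E₂₂}.
Apply Gaussian elimination to the matrix whose rows are u₁, u₂, u₃.
There are 2 pivot columns, so rank = 2.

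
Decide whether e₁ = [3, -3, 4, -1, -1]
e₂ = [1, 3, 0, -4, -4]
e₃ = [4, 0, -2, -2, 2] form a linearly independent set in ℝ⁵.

linearly independent

Place the vectors as rows of a 3×5 matrix and reduce to echelon form.
The reduction yields 3 nonzero rows, so the rank is 3.
Since rank = 3 (the number of vectors), the set is linearly independent.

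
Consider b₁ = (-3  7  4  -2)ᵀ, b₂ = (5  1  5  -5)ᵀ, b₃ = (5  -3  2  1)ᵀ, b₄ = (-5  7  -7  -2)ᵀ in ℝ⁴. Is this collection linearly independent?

Place the vectors as rows of a 4×4 matrix and reduce to echelon form.
The reduction yields 4 nonzero rows, so the rank is 4.
Since rank = 4 (the number of vectors), the set is linearly independent.

linearly independent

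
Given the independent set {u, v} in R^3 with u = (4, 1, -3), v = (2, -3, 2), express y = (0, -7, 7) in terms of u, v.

Set up the augmented matrix [u | v | y] and row-reduce.
Row-reducing the augmented matrix gives the unique coefficients (α₁, α₂) = (-1, 2).

y = -u + 2v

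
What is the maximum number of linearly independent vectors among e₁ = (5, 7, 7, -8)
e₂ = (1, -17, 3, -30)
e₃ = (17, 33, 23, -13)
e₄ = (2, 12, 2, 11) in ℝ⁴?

Row-reduce the 4×4 matrix with these as rows.
There are 2 pivot columns, so rank = 2.

2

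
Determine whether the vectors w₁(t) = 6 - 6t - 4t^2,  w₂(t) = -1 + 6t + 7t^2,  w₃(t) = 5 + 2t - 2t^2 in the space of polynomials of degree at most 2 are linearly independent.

linearly independent

Write each element as a coordinate vector in ℝ³ using {1, t, t^2}.
Place the vectors as rows of a 3×3 matrix and reduce to echelon form.
The reduction yields 3 nonzero rows, so the rank is 3.
Since rank = 3 (the number of vectors), the set is linearly independent.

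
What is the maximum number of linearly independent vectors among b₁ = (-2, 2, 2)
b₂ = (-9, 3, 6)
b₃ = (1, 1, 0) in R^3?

Row-reduce the 3×3 matrix with these as rows.
Exactly 2 pivots survive; hence the rank is 2.

2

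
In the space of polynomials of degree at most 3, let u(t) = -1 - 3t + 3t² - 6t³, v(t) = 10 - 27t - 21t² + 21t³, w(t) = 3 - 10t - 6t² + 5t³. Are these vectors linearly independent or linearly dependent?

Take coordinates with respect to the standard basis {1, t, …, t³}.
Row-reduce the matrix whose columns are u, v, w.
The reduction yields 2 nonzero rows, so the rank is 2.
Since rank 2 < 3, the set is linearly dependent.
Indeed u + v - 3w = 0.

linearly dependent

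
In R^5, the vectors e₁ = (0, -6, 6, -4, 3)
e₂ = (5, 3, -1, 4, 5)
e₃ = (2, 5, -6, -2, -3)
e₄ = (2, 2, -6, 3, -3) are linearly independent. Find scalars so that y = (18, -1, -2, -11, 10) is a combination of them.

y = 4e₁ + 2e₂ + 3e₃ + e₄

Write y = c₁e₁ + … + c₄e₄ and equate components.
Back-substitution yields (c₁, …, c₄) = (4, 2, 3, 1).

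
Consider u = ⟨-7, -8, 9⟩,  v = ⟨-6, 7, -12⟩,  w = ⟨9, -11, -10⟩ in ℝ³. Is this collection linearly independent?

linearly independent

The matrix [u|v|w] has determinant 2785.
A nonzero determinant means the columns are linearly independent.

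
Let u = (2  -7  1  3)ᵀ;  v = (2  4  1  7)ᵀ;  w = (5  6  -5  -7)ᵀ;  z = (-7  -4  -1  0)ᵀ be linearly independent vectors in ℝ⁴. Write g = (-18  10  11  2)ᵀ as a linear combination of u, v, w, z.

g = -4u - v - 3w - z

Since u, v, w, z are independent, the coefficients expressing g are uniquely determined by a linear system.
Back-substitution yields (a₁, …, a₄) = (-4, -1, -3, -1).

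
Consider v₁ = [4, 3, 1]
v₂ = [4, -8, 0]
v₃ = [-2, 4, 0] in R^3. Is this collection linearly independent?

One vector is a scalar multiple of another, so the set is dependent.

linearly dependent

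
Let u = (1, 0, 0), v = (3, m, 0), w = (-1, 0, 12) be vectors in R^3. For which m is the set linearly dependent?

Dependence holds iff the 3×3 matrix [u v w] is singular.
Expanding, det = 12*m.
This vanishes exactly when m = 0.

m = 0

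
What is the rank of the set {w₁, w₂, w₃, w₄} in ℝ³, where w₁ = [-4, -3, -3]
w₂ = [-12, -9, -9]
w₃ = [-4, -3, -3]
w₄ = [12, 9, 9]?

1

Form the matrix with w₁, w₂, w₃, w₄ as columns and reduce.
There is 1 pivot column, so rank = 1.
(With 4 elements in a 3-dimensional space the rank is at most 3.)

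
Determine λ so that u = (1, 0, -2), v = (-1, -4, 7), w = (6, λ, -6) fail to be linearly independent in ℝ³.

The set is linearly dependent precisely when det[u; v; w] = 0.
Expanding, det = -5*λ - 24.
Solving -5*λ - 24 = 0 yields λ = -24/5.

λ = -24/5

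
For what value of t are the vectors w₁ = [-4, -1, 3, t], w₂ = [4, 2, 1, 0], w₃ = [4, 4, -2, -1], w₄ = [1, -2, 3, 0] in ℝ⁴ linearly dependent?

Place the vectors as rows of a 4×4 matrix; dependence ⇔ determinant zero.
The determinant works out to 8*t - 51.
Setting this to zero gives t = 51/8.

t = 51/8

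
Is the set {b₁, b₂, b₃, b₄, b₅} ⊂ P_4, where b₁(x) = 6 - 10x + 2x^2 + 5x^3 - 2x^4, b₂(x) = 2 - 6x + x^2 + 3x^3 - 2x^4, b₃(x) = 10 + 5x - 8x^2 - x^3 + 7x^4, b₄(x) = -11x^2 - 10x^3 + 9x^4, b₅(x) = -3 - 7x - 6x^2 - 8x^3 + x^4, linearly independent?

linearly independent

Take coordinates with respect to the standard basis {1, x, …, x^4}.
Row-reduce the matrix whose columns are b₁, b₂, b₃, b₄, b₅.
The reduction yields 5 nonzero rows, so the rank is 5.
Since rank = 5 (the number of vectors), the set is linearly independent.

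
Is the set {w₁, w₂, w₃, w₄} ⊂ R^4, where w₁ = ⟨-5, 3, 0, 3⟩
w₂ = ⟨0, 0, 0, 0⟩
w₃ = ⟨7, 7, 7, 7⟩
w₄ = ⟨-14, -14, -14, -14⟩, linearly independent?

linearly dependent

One of the vectors is the zero vector, so the set is linearly dependent.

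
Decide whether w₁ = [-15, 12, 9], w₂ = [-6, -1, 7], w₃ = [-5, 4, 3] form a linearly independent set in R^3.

linearly dependent

One vector is a scalar multiple of another, so the set is dependent.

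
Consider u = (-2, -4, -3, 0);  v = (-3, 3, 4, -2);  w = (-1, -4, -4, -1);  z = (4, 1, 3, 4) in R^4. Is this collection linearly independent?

Row-reduce the matrix whose columns are u, v, w, z.
The reduction yields 4 nonzero rows, so the rank is 4.
Since rank = 4 (the number of vectors), the set is linearly independent.

linearly independent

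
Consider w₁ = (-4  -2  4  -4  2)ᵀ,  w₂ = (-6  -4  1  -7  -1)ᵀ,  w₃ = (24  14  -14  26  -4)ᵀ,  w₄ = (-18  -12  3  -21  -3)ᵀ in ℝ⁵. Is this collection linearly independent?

One vector is a scalar multiple of another, so the set is dependent.

linearly dependent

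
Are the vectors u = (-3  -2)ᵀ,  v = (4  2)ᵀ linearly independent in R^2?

Place the vectors as rows of a 2×2 matrix and reduce to echelon form.
The reduction yields 2 nonzero rows, so the rank is 2.
Since rank = 2 (the number of vectors), the set is linearly independent.

linearly independent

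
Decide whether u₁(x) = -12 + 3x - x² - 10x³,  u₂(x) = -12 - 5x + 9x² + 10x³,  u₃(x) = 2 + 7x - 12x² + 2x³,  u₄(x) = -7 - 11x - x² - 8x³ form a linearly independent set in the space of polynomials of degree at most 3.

linearly independent

Take coordinates with respect to the standard basis {1, x, …, x³}.
Row-reduce the matrix whose columns are u₁, u₂, u₃, u₄.
The reduction yields 4 nonzero rows, so the rank is 4.
Since rank = 4 (the number of vectors), the set is linearly independent.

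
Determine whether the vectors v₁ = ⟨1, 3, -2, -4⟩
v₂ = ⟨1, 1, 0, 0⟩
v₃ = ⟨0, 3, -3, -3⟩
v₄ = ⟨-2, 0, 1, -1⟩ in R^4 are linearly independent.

linearly independent

The matrix [v₁|v₂|v₃|v₄] has determinant 18.
A nonzero determinant means the columns are linearly independent.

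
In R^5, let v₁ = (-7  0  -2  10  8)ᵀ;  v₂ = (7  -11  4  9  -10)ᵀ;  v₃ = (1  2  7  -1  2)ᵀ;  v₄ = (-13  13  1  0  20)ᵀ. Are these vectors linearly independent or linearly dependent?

Row-reduce the matrix whose columns are v₁, v₂, v₃, v₄.
The reduction yields 3 nonzero rows, so the rank is 3.
Since rank 3 < 4, the set is linearly dependent.
Indeed v₁ - v₂ + v₃ - v₄ = 0.

linearly dependent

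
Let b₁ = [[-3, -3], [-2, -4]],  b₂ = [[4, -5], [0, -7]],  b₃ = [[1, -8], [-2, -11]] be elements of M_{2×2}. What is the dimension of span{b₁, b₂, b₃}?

dim = 2

Pass to coordinate vectors with respect to the basis {E₁₁, E₁₂, E₂₁, E₂₂}.
Put the 4×3 matrix [b₁|b₂|b₃] into echelon form.
The echelon form has 2 nonzero rows, so the rank is 2.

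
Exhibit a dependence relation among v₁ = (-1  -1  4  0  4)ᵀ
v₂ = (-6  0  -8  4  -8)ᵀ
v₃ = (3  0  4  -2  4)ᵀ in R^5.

v₂ + 2v₃ = 0

Solve the homogeneous system with v₁, v₂, v₃ as columns by row-reducing the coefficient matrix.
The free variable yields coefficients (0, 1, 2) (any nonzero multiple also works).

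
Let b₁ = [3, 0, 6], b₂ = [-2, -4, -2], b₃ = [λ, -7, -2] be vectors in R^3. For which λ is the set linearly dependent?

λ = -11/4

Place the vectors as rows of a 3×3 matrix; dependence ⇔ determinant zero.
The determinant works out to 24*λ + 66.
Solving 24*λ + 66 = 0 yields λ = -11/4.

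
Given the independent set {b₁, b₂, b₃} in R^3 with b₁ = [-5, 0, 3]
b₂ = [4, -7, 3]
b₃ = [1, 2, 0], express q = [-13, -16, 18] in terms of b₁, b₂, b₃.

q = 4b₁ + 2b₂ - b₃

Set up the augmented matrix [b₁ | b₂ | b₃ | q] and row-reduce.
The system has the unique solution (a₁, a₂, a₃) = (4, 2, -1).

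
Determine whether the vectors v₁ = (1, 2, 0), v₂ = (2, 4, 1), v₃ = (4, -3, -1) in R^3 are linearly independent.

The matrix [v₁|v₂|v₃] has determinant 11.
A nonzero determinant means the columns are linearly independent.

linearly independent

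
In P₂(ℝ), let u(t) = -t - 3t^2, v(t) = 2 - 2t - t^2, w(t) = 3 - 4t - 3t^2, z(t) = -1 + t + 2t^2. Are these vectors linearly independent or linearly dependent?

linearly dependent

Take coordinates with respect to the standard basis {1, t, t^2}.
There are 4 vectors in a 3-dimensional space, so they cannot be linearly independent.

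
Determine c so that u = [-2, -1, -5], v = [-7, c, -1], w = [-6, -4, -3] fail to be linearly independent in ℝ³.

Place the vectors as rows of a 3×3 matrix; dependence ⇔ determinant zero.
Cofactor expansion gives det = -24*c - 117.
Solving -24*c - 117 = 0 yields c = -39/8.

c = -39/8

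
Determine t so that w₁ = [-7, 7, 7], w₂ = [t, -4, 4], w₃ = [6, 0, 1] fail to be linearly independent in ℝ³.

t = 52

Place the vectors as rows of a 3×3 matrix; dependence ⇔ determinant zero.
The determinant works out to 364 - 7*t.
Solving 364 - 7*t = 0 yields t = 52.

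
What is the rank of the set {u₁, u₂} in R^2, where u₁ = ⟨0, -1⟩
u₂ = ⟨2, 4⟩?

2

Row-reduce the 2×2 matrix with these as rows.
Exactly 2 pivots survive; hence the rank is 2.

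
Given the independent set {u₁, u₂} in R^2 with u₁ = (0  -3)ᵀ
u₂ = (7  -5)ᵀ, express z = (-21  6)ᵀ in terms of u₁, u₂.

Write z = a₁u₁ + a₂u₂ and equate components.
The system has the unique solution (a₁, a₂) = (3, -3).

z = 3u₁ - 3u₂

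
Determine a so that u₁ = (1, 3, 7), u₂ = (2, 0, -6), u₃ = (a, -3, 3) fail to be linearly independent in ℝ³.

The vectors are dependent exactly when the determinant of the matrix with rows u₁, u₂, u₃ vanishes.
Expanding, det = -18*a - 78.
Solving -18*a - 78 = 0 yields a = -13/3.

a = -13/3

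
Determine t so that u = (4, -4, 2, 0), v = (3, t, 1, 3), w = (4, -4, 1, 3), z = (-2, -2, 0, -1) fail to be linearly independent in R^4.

Place the vectors as rows of a 4×4 matrix; dependence ⇔ determinant zero.
The determinant works out to -8*t - 48.
This vanishes exactly when t = -6.

t = -6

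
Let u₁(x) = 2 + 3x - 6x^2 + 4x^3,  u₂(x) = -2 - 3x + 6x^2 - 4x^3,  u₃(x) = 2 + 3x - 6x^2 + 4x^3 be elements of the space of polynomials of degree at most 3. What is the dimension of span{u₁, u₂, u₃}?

dim = 1

Represent each element by its coordinate vector in ℝ⁴.
Form the matrix with u₁, u₂, u₃ as columns and reduce.
There is 1 pivot column, so rank = 1.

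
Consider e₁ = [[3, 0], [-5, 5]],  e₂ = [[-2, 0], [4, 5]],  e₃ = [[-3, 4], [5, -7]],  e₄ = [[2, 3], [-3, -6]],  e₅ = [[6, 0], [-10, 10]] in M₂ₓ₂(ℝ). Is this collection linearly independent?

Write each element as a coordinate vector in ℝ⁴ using {E₁₁, E₁₂, E₂₁, E₂₂}.
There are 5 vectors in a 4-dimensional space, so they cannot be linearly independent.

linearly dependent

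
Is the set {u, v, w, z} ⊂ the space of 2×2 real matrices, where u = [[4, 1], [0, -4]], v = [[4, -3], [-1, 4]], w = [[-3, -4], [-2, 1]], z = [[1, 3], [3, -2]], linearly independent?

Write each element as a coordinate vector in ℝ⁴ using {E₁₁, E₁₂, E₂₁, E₂₂}.
The matrix [u|v|w|z] has determinant -229.
A nonzero determinant means the columns are linearly independent.

linearly independent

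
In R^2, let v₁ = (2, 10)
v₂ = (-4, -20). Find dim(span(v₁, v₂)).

Apply Gaussian elimination to the matrix whose rows are v₁, v₂.
There is 1 pivot column, so rank = 1.

dim = 1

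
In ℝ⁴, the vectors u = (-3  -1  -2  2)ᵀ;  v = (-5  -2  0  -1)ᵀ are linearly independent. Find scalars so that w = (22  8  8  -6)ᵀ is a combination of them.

w = -4u - 2v

Solve the system with u, v as columns and w as the right-hand side.
The system has the unique solution (a₁, a₂) = (-4, -2).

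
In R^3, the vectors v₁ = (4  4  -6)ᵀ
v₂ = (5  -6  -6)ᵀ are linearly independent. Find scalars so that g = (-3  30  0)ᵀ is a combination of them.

g = 3v₁ - 3v₂

Write g = c₁v₁ + c₂v₂ and equate components.
Back-substitution yields (c₁, c₂) = (3, -3).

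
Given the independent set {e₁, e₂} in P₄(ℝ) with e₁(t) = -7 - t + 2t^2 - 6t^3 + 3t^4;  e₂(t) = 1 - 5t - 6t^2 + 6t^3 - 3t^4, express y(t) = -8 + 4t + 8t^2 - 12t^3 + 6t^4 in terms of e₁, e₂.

Identify each element with its coordinate vector in ℝ⁵ via {1, t, …, t^4}.
Solve the system with e₁, e₂ as columns and y as the right-hand side.
Back-substitution yields (c₁, c₂) = (1, -1).

y = e₁ - e₂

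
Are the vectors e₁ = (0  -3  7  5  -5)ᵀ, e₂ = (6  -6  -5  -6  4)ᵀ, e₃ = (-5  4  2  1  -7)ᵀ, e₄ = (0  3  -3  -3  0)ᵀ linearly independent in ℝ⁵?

linearly independent

Place the vectors as rows of a 4×5 matrix and reduce to echelon form.
The reduction yields 4 nonzero rows, so the rank is 4.
Since rank = 4 (the number of vectors), the set is linearly independent.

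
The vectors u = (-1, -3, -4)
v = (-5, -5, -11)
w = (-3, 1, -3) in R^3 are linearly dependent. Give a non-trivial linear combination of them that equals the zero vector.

Row-reduce the matrix with u, v, w as columns; the null space gives the coefficients.
A generator of the null space is (2, -1, 1).

2u - v + w = 0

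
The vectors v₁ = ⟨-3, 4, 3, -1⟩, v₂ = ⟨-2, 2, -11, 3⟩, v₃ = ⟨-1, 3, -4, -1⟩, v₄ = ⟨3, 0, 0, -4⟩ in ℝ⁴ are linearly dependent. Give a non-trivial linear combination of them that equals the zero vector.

v₁ + v₂ - 2v₃ + v₄ = 0

Row-reduce the matrix with v₁, v₂, v₃, v₄ as columns; the null space gives the coefficients.
One solution (up to scaling) is (1, 1, -2, 1).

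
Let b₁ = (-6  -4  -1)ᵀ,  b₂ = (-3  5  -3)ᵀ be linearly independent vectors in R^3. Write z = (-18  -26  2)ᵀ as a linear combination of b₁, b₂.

Since b₁, b₂ are independent, the coefficients expressing z are uniquely determined by a linear system.
The system has the unique solution (c₁, c₂) = (4, -2).

z = 4b₁ - 2b₂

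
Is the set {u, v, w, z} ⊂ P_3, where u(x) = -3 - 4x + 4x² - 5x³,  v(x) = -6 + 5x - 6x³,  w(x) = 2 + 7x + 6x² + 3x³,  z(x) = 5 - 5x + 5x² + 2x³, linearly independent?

linearly independent

Write each element as a coordinate vector in ℝ⁴ using {1, x, …, x³}.
Form the 4×4 matrix with these as columns; its determinant is 921.
A nonzero determinant means the columns are linearly independent.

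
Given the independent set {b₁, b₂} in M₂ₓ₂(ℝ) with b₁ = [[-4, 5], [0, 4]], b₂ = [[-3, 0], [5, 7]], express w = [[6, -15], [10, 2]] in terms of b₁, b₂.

w = -3b₁ + 2b₂

Identify each element with its coordinate vector in ℝ⁴ via {E₁₁, E₁₂, E₂₁, E₂₂}.
Solve the system with b₁, b₂ as columns and w as the right-hand side.
Row-reducing the augmented matrix gives the unique coefficients (c₁, c₂) = (-3, 2).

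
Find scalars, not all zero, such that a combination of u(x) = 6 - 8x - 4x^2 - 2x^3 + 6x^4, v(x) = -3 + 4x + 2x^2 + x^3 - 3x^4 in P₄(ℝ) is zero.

u + 2v = 0

Take coordinates with respect to {1, x, …, x^4}.
Write the vectors as columns of a matrix and find a nonzero vector in its null space.
A generator of the null space is (1, 2).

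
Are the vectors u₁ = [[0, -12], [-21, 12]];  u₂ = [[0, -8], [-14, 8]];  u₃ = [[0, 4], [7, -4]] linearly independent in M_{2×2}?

Write each element as a coordinate vector in ℝ⁴ using {E₁₁, E₁₂, E₂₁, E₂₂}.
Row-reduce the matrix whose columns are u₁, u₂, u₃.
The reduction yields 1 nonzero row, so the rank is 1.
Since rank 1 < 3, the set is linearly dependent.
Indeed 2u₁ - 3u₂ = 0.

linearly dependent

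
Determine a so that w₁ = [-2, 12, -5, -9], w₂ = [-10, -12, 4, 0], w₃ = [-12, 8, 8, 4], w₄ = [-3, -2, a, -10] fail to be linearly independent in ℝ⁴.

a = -50/9

The vectors are dependent exactly when the determinant of the matrix with rows w₁, w₂, w₃, w₄ vanishes.
Expanding, det = -2592*a - 14400.
Setting this to zero gives a = -50/9.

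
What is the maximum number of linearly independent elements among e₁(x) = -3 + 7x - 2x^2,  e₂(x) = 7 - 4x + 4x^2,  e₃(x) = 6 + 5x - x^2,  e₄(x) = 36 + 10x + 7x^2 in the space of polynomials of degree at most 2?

3

Use coordinates relative to {1, x, x^2}.
Put the 3×4 matrix [e₁|e₂|e₃|e₄] into echelon form.
The echelon form has 3 nonzero rows, so the rank is 3.
(With 4 elements in a 3-dimensional space the rank is at most 3.)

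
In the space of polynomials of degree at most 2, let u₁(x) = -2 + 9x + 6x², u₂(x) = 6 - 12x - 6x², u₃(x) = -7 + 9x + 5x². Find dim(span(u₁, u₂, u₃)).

Pass to coordinate vectors with respect to the basis {1, x, x²}.
Form the matrix with u₁, u₂, u₃ as columns and reduce.
The echelon form has 3 nonzero rows, so the rank is 3.

dim = 3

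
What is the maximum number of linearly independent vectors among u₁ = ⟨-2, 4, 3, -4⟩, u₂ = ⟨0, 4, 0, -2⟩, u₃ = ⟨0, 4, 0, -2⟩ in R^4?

Row-reduce the 3×4 matrix with these as rows.
Exactly 2 pivots survive; hence the rank is 2.

2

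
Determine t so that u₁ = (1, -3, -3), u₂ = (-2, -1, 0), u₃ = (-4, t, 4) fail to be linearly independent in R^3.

t = 8/3

The set is linearly dependent precisely when det[u₁; u₂; u₃] = 0.
Cofactor expansion gives det = 6*t - 16.
Setting this to zero gives t = 8/3.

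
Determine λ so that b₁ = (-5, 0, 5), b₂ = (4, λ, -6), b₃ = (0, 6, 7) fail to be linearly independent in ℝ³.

Dependence holds iff the 3×3 matrix [b₁ b₂ b₃] is singular.
Cofactor expansion gives det = -35*λ - 60.
Setting this to zero gives λ = -12/7.

λ = -12/7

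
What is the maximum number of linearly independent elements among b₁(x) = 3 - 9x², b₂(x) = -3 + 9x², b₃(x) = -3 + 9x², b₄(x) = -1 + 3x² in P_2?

1

Pass to coordinate vectors with respect to the basis {1, x, x²}.
Apply Gaussian elimination to the matrix whose rows are b₁, b₂, b₃, b₄.
The echelon form has 1 nonzero row, so the rank is 1.
(With 4 elements in a 3-dimensional space the rank is at most 3.)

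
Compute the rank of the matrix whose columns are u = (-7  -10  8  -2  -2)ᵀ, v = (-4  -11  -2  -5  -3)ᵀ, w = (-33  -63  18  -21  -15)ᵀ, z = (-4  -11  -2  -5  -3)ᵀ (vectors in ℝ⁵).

rank 2

Form the matrix with u, v, w, z as columns and reduce.
The echelon form has 2 nonzero rows, so the rank is 2.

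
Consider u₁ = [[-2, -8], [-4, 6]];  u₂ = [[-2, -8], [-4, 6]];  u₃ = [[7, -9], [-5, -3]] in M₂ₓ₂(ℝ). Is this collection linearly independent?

Write each element as a coordinate vector in ℝ⁴ using {E₁₁, E₁₂, E₂₁, E₂₂}.
Two of the vectors are equal, giving an immediate dependence.

linearly dependent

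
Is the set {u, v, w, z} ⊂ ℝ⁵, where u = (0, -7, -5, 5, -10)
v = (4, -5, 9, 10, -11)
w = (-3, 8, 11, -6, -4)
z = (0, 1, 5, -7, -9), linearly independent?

linearly independent

Row-reduce the matrix whose columns are u, v, w, z.
The reduction yields 4 nonzero rows, so the rank is 4.
Since rank = 4 (the number of vectors), the set is linearly independent.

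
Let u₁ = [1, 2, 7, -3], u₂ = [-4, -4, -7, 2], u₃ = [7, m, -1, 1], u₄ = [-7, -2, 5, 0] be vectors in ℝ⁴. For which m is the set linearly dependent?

m = 42/11

The vectors are dependent exactly when the determinant of the matrix with rows u₁, u₂, u₃, u₄ vanishes.
The determinant works out to 378 - 99*m.
Solving 378 - 99*m = 0 yields m = 42/11.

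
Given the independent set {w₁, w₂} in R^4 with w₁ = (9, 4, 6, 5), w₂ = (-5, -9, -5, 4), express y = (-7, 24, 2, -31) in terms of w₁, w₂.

y = -3w₁ - 4w₂

Since w₁, w₂ are independent, the coefficients expressing y are uniquely determined by a linear system.
The system has the unique solution (α₁, α₂) = (-3, -4).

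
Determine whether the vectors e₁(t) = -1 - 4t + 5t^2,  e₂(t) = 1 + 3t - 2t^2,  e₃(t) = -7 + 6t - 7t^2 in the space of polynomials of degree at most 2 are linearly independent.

Write each element as a coordinate vector in ℝ³ using {1, t, t^2}.
The matrix [e₁|e₂|e₃] has determinant 60.
A nonzero determinant means the columns are linearly independent.

linearly independent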